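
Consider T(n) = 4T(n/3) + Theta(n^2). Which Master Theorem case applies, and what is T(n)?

Master Theorem for T(n) = 4T(n/3) + O(n^2):

a = 4, b = 3, c = 2
log_b(a) = log_3(4) = 1.2619

Case 3: c = 2 > log_3(4) = 1.2619
T(n) = O(n^2) = O(n^2)

For T(n) = 4T(n/3) + O(n^2): log_3(4) = 1.2619. This is Case 3 of the Master Theorem (c > log_b(a), work dominated by root), giving O(n^2).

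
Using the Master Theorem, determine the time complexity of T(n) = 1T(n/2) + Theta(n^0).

Master Theorem for T(n) = 1T(n/2) + O(n^0):

a = 1, b = 2, c = 0
log_b(a) = log_2(1) = 0.0000

Case 2: c = 0 = log_2(1) = 0.0000
T(n) = O(n^0 log n) = O(log n)

For T(n) = 1T(n/2) + O(n^0): log_2(1) = 0.0000. This is Case 2 of the Master Theorem (c = log_b(a), equal work at all levels), giving O(log n).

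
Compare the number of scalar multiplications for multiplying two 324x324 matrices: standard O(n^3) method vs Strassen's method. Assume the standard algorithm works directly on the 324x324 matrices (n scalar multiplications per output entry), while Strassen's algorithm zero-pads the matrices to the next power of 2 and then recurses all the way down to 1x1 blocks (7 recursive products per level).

Matrix multiplication for 324x324 matrices:

Strassen's algorithm requires power-of-2 dimensions. Pad 324x324 to 512x512 (next power of 2).

Standard algorithm: 324^3 = 34012224 multiplications
Strassen's algorithm: 7^(log2(512)) = 7^9 = 40353607 multiplications
Difference: 34012224 - 40353607 = -6341383 (Strassen uses MORE here due to padding overhead — for small or just-over-power-of-2 n, padding can outweigh the per-level savings)

Standard: 34012224 multiplications (324^3). Strassen: 40353607 multiplications (7^9, after padding to 512x512). Strassen reduces 8 recursive multiplications to 7 at each level.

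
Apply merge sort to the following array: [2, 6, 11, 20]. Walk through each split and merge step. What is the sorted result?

Merge sort trace:

Split: [2, 6, 11, 20] -> [2, 6] and [11, 20]
  Split: [2, 6] -> [2] and [6]
  Merge: [2] + [6] -> [2, 6]
  Split: [11, 20] -> [11] and [20]
  Merge: [11] + [20] -> [11, 20]
Merge: [2, 6] + [11, 20] -> [2, 6, 11, 20]

Final sorted array: [2, 6, 11, 20]

The merge sort proceeds by recursively splitting the array and merging sorted halves.
After all merges, the sorted array is [2, 6, 11, 20].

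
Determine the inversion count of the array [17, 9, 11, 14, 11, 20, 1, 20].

Finding inversions in [17, 9, 11, 14, 11, 20, 1, 20]:

(0, 1): arr[0]=17 > arr[1]=9
(0, 2): arr[0]=17 > arr[2]=11
(0, 3): arr[0]=17 > arr[3]=14
(0, 4): arr[0]=17 > arr[4]=11
(0, 6): arr[0]=17 > arr[6]=1
(1, 6): arr[1]=9 > arr[6]=1
(2, 6): arr[2]=11 > arr[6]=1
(3, 4): arr[3]=14 > arr[4]=11
(3, 6): arr[3]=14 > arr[6]=1
(4, 6): arr[4]=11 > arr[6]=1
(5, 6): arr[5]=20 > arr[6]=1

Total inversions: 11

The array has 11 inversion(s): (0,1), (0,2), (0,3), (0,4), (0,6), (1,6), (2,6), (3,4), (3,6), (4,6), (5,6). Each pair (i,j) satisfies i < j and arr[i] > arr[j].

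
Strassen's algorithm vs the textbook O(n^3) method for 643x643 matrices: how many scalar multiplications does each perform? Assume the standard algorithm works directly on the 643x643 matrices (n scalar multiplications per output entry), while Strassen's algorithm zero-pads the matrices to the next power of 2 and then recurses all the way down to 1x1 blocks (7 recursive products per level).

Matrix multiplication for 643x643 matrices:

Strassen's algorithm requires power-of-2 dimensions. Pad 643x643 to 1024x1024 (next power of 2).

Standard algorithm: 643^3 = 265847707 multiplications
Strassen's algorithm: 7^(log2(1024)) = 7^10 = 282475249 multiplications
Difference: 265847707 - 282475249 = -16627542 (Strassen uses MORE here due to padding overhead — for small or just-over-power-of-2 n, padding can outweigh the per-level savings)

Standard: 265847707 multiplications (643^3). Strassen: 282475249 multiplications (7^10, after padding to 1024x1024). Strassen reduces 8 recursive multiplications to 7 at each level.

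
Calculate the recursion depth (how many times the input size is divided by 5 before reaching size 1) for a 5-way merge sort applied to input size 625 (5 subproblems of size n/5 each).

For divide and conquer with division factor 5:

Problem sizes at each level:
Level 0: 625
Level 1: 125
Level 2: 25
Level 3: 5
Level 4: 1

The root is level 0 and the size-1 base case is level 4 (the tree spans levels 0 through 4, i.e. 5 levels counting the root), so the depth is the number of divisions: log_5(625) = 4

The recursion tree depth is log_5(625) = 4. At each level, the problem size is divided by 5, so it takes 4 divisions to reduce to a base case of size 1. The algorithm makes 5 recursive calls at each level.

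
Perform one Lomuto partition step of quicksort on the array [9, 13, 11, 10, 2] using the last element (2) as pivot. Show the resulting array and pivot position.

Lomuto partition with pivot = 2:

Initial array: [9, 13, 11, 10, 2]

arr[0]=9 > 2: no swap
arr[1]=13 > 2: no swap
arr[2]=11 > 2: no swap
arr[3]=10 > 2: no swap

Place pivot at position 0: [2, 13, 11, 10, 9]
Pivot position: 0

After partitioning with pivot 2, the array becomes [2, 13, 11, 10, 9]. The pivot is placed at index 0. All elements to the left of the pivot are <= 2, and all elements to the right are > 2.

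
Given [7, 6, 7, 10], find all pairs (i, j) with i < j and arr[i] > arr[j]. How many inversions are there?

Finding inversions in [7, 6, 7, 10]:

(0, 1): arr[0]=7 > arr[1]=6

Total inversions: 1

The array has 1 inversion(s): (0,1). Each pair (i,j) satisfies i < j and arr[i] > arr[j].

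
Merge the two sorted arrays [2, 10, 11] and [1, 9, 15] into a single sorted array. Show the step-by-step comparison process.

Merging process:

Compare 2 vs 1: take 1 from right. Merged: [1]
Compare 2 vs 9: take 2 from left. Merged: [1, 2]
Compare 10 vs 9: take 9 from right. Merged: [1, 2, 9]
Compare 10 vs 15: take 10 from left. Merged: [1, 2, 9, 10]
Compare 11 vs 15: take 11 from left. Merged: [1, 2, 9, 10, 11]
Append remaining from right: [15]. Merged: [1, 2, 9, 10, 11, 15]

Final merged array: [1, 2, 9, 10, 11, 15]
Total comparisons: 5

The merged array is [1, 2, 9, 10, 11, 15], requiring 5 comparisons. The merge step runs in O(n) time where n is the total number of elements.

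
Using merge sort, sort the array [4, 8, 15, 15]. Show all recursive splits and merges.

Merge sort trace:

Split: [4, 8, 15, 15] -> [4, 8] and [15, 15]
  Split: [4, 8] -> [4] and [8]
  Merge: [4] + [8] -> [4, 8]
  Split: [15, 15] -> [15] and [15]
  Merge: [15] + [15] -> [15, 15]
Merge: [4, 8] + [15, 15] -> [4, 8, 15, 15]

Final sorted array: [4, 8, 15, 15]

The merge sort proceeds by recursively splitting the array and merging sorted halves.
After all merges, the sorted array is [4, 8, 15, 15].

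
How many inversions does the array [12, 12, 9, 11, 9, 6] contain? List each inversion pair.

Finding inversions in [12, 12, 9, 11, 9, 6]:

(0, 2): arr[0]=12 > arr[2]=9
(0, 3): arr[0]=12 > arr[3]=11
(0, 4): arr[0]=12 > arr[4]=9
(0, 5): arr[0]=12 > arr[5]=6
(1, 2): arr[1]=12 > arr[2]=9
(1, 3): arr[1]=12 > arr[3]=11
(1, 4): arr[1]=12 > arr[4]=9
(1, 5): arr[1]=12 > arr[5]=6
(2, 5): arr[2]=9 > arr[5]=6
(3, 4): arr[3]=11 > arr[4]=9
(3, 5): arr[3]=11 > arr[5]=6
(4, 5): arr[4]=9 > arr[5]=6

Total inversions: 12

The array has 12 inversion(s): (0,2), (0,3), (0,4), (0,5), (1,2), (1,3), (1,4), (1,5), (2,5), (3,4), (3,5), (4,5). Each pair (i,j) satisfies i < j and arr[i] > arr[j].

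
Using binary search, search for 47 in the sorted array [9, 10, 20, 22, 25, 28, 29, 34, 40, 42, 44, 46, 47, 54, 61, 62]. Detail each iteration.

Binary search for 47 in [9, 10, 20, 22, 25, 28, 29, 34, 40, 42, 44, 46, 47, 54, 61, 62]:

lo=0, hi=15, mid=7, arr[mid]=34 -> 34 < 47, search right half
lo=8, hi=15, mid=11, arr[mid]=46 -> 46 < 47, search right half
lo=12, hi=15, mid=13, arr[mid]=54 -> 54 > 47, search left half
lo=12, hi=12, mid=12, arr[mid]=47 -> Found target at index 12!

Binary search finds 47 at index 12 after 4 comparisons. The search repeatedly halves the search space by comparing with the middle element.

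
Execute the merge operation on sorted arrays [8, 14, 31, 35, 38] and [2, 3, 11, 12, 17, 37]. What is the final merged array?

Merging process:

Compare 8 vs 2: take 2 from right. Merged: [2]
Compare 8 vs 3: take 3 from right. Merged: [2, 3]
Compare 8 vs 11: take 8 from left. Merged: [2, 3, 8]
Compare 14 vs 11: take 11 from right. Merged: [2, 3, 8, 11]
Compare 14 vs 12: take 12 from right. Merged: [2, 3, 8, 11, 12]
Compare 14 vs 17: take 14 from left. Merged: [2, 3, 8, 11, 12, 14]
Compare 31 vs 17: take 17 from right. Merged: [2, 3, 8, 11, 12, 14, 17]
Compare 31 vs 37: take 31 from left. Merged: [2, 3, 8, 11, 12, 14, 17, 31]
Compare 35 vs 37: take 35 from left. Merged: [2, 3, 8, 11, 12, 14, 17, 31, 35]
Compare 38 vs 37: take 37 from right. Merged: [2, 3, 8, 11, 12, 14, 17, 31, 35, 37]
Append remaining from left: [38]. Merged: [2, 3, 8, 11, 12, 14, 17, 31, 35, 37, 38]

Final merged array: [2, 3, 8, 11, 12, 14, 17, 31, 35, 37, 38]
Total comparisons: 10

The merged array is [2, 3, 8, 11, 12, 14, 17, 31, 35, 37, 38], requiring 10 comparisons. The merge step runs in O(n) time where n is the total number of elements.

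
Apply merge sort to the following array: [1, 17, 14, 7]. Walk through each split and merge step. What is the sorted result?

Merge sort trace:

Split: [1, 17, 14, 7] -> [1, 17] and [14, 7]
  Split: [1, 17] -> [1] and [17]
  Merge: [1] + [17] -> [1, 17]
  Split: [14, 7] -> [14] and [7]
  Merge: [14] + [7] -> [7, 14]
Merge: [1, 17] + [7, 14] -> [1, 7, 14, 17]

Final sorted array: [1, 7, 14, 17]

The merge sort proceeds by recursively splitting the array and merging sorted halves.
After all merges, the sorted array is [1, 7, 14, 17].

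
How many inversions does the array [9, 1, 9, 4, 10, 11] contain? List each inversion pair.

Finding inversions in [9, 1, 9, 4, 10, 11]:

(0, 1): arr[0]=9 > arr[1]=1
(0, 3): arr[0]=9 > arr[3]=4
(2, 3): arr[2]=9 > arr[3]=4

Total inversions: 3

The array has 3 inversion(s): (0,1), (0,3), (2,3). Each pair (i,j) satisfies i < j and arr[i] > arr[j].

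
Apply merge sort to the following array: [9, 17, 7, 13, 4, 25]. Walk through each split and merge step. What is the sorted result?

Merge sort trace:

Split: [9, 17, 7, 13, 4, 25] -> [9, 17, 7] and [13, 4, 25]
  Split: [9, 17, 7] -> [9] and [17, 7]
    Split: [17, 7] -> [17] and [7]
    Merge: [17] + [7] -> [7, 17]
  Merge: [9] + [7, 17] -> [7, 9, 17]
  Split: [13, 4, 25] -> [13] and [4, 25]
    Split: [4, 25] -> [4] and [25]
    Merge: [4] + [25] -> [4, 25]
  Merge: [13] + [4, 25] -> [4, 13, 25]
Merge: [7, 9, 17] + [4, 13, 25] -> [4, 7, 9, 13, 17, 25]

Final sorted array: [4, 7, 9, 13, 17, 25]

The merge sort proceeds by recursively splitting the array and merging sorted halves.
After all merges, the sorted array is [4, 7, 9, 13, 17, 25].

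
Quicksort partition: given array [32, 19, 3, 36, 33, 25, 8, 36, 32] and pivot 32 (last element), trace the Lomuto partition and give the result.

Lomuto partition with pivot = 32:

Initial array: [32, 19, 3, 36, 33, 25, 8, 36, 32]

arr[0]=32 <= 32: swap with position 0, array becomes [32, 19, 3, 36, 33, 25, 8, 36, 32]
arr[1]=19 <= 32: swap with position 1, array becomes [32, 19, 3, 36, 33, 25, 8, 36, 32]
arr[2]=3 <= 32: swap with position 2, array becomes [32, 19, 3, 36, 33, 25, 8, 36, 32]
arr[3]=36 > 32: no swap
arr[4]=33 > 32: no swap
arr[5]=25 <= 32: swap with position 3, array becomes [32, 19, 3, 25, 33, 36, 8, 36, 32]
arr[6]=8 <= 32: swap with position 4, array becomes [32, 19, 3, 25, 8, 36, 33, 36, 32]
arr[7]=36 > 32: no swap

Place pivot at position 5: [32, 19, 3, 25, 8, 32, 33, 36, 36]
Pivot position: 5

After partitioning with pivot 32, the array becomes [32, 19, 3, 25, 8, 32, 33, 36, 36]. The pivot is placed at index 5. All elements to the left of the pivot are <= 32, and all elements to the right are > 32.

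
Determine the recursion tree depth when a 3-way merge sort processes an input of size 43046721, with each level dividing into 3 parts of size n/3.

For divide and conquer with division factor 3:

Problem sizes at each level:
Level 0: 43046721
Level 1: 14348907
Level 2: 4782969
Level 3: 1594323
Level 4: 531441
Level 5: 177147
Level 6: 59049
Level 7: 19683
Level 8: 6561
Level 9: 2187
Level 10: 729
Level 11: 243
Level 12: 81
Level 13: 27
Level 14: 9
Level 15: 3
Level 16: 1

The root is level 0 and the size-1 base case is level 16 (the tree spans levels 0 through 16, i.e. 17 levels counting the root), so the depth is the number of divisions: log_3(43046721) = 16

The recursion tree depth is log_3(43046721) = 16. At each level, the problem size is divided by 3, so it takes 16 divisions to reduce to a base case of size 1. The algorithm makes 3 recursive calls at each level.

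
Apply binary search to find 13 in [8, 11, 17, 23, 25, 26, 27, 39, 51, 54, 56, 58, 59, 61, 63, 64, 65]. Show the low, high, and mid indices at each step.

Binary search for 13 in [8, 11, 17, 23, 25, 26, 27, 39, 51, 54, 56, 58, 59, 61, 63, 64, 65]:

lo=0, hi=16, mid=8, arr[mid]=51 -> 51 > 13, search left half
lo=0, hi=7, mid=3, arr[mid]=23 -> 23 > 13, search left half
lo=0, hi=2, mid=1, arr[mid]=11 -> 11 < 13, search right half
lo=2, hi=2, mid=2, arr[mid]=17 -> 17 > 13, search left half
lo=2 > hi=1, target 13 not found

Binary search determines that 13 is not in the array after 4 comparisons. The search space was exhausted without finding the target.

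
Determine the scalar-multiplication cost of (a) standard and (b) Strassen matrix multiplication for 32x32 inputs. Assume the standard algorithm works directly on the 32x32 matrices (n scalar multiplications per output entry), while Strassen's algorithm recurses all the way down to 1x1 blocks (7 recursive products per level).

Matrix multiplication for 32x32 matrices:

Standard algorithm: 32^3 = 32768 multiplications
Strassen's algorithm: 7^(log2(32)) = 7^5 = 16807 multiplications
Savings: 32768 - 16807 = 15961 multiplications

Standard: 32768 multiplications (32^3). Strassen: 16807 multiplications (7^5). Strassen reduces 8 recursive multiplications to 7 at each level.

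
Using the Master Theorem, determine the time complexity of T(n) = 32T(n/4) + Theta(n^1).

Master Theorem for T(n) = 32T(n/4) + O(n^1):

a = 32, b = 4, c = 1
log_b(a) = log_4(32) = 2.5000

Case 1: c = 1 < log_4(32) = 2.5000
T(n) = O(n^(log_4 32))

For T(n) = 32T(n/4) + O(n^1): log_4(32) = 2.5000. This is Case 1 of the Master Theorem (c < log_b(a), work dominated by leaves), giving O(n^(log_4 32)).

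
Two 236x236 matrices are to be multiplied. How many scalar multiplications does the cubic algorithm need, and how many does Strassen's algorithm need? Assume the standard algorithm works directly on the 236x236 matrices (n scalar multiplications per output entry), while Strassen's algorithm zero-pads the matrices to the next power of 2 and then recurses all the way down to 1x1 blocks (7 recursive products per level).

Matrix multiplication for 236x236 matrices:

Strassen's algorithm requires power-of-2 dimensions. Pad 236x236 to 256x256 (next power of 2).

Standard algorithm: 236^3 = 13144256 multiplications
Strassen's algorithm: 7^(log2(256)) = 7^8 = 5764801 multiplications
Savings: 13144256 - 5764801 = 7379455 multiplications

Standard: 13144256 multiplications (236^3). Strassen: 5764801 multiplications (7^8, after padding to 256x256). Strassen reduces 8 recursive multiplications to 7 at each level.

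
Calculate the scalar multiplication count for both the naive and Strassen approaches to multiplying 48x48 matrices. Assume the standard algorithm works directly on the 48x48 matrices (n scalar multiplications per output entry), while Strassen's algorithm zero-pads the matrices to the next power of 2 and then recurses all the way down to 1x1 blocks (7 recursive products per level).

Matrix multiplication for 48x48 matrices:

Strassen's algorithm requires power-of-2 dimensions. Pad 48x48 to 64x64 (next power of 2).

Standard algorithm: 48^3 = 110592 multiplications
Strassen's algorithm: 7^(log2(64)) = 7^6 = 117649 multiplications
Difference: 110592 - 117649 = -7057 (Strassen uses MORE here due to padding overhead — for small or just-over-power-of-2 n, padding can outweigh the per-level savings)

Standard: 110592 multiplications (48^3). Strassen: 117649 multiplications (7^6, after padding to 64x64). Strassen reduces 8 recursive multiplications to 7 at each level.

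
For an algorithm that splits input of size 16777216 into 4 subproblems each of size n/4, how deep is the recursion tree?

For divide and conquer with division factor 4:

Problem sizes at each level:
Level 0: 16777216
Level 1: 4194304
Level 2: 1048576
Level 3: 262144
Level 4: 65536
Level 5: 16384
Level 6: 4096
Level 7: 1024
Level 8: 256
Level 9: 64
Level 10: 16
Level 11: 4
Level 12: 1

The root is level 0 and the size-1 base case is level 12 (the tree spans levels 0 through 12, i.e. 13 levels counting the root), so the depth is the number of divisions: log_4(16777216) = 12

The recursion tree depth is log_4(16777216) = 12. At each level, the problem size is divided by 4, so it takes 12 divisions to reduce to a base case of size 1. The algorithm makes 4 recursive calls at each level.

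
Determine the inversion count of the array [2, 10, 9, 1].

Finding inversions in [2, 10, 9, 1]:

(0, 3): arr[0]=2 > arr[3]=1
(1, 2): arr[1]=10 > arr[2]=9
(1, 3): arr[1]=10 > arr[3]=1
(2, 3): arr[2]=9 > arr[3]=1

Total inversions: 4

The array has 4 inversion(s): (0,3), (1,2), (1,3), (2,3). Each pair (i,j) satisfies i < j and arr[i] > arr[j].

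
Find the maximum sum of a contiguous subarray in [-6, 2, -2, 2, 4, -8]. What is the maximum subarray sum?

Using Kadane's algorithm on [-6, 2, -2, 2, 4, -8]:

Scanning through the array:
Position 1 (value 2): max_ending_here = 2, max_so_far = 2
Position 2 (value -2): max_ending_here = 0, max_so_far = 2
Position 3 (value 2): max_ending_here = 2, max_so_far = 2
Position 4 (value 4): max_ending_here = 6, max_so_far = 6
Position 5 (value -8): max_ending_here = -2, max_so_far = 6

Maximum subarray: [2, -2, 2, 4]
Maximum sum: 6

The maximum subarray is [2, -2, 2, 4] with sum 6. This subarray runs from index 1 to index 4.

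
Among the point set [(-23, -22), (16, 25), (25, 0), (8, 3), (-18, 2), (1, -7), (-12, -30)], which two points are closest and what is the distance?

Computing all pairwise distances among 7 points:

d((-23, -22), (16, 25)) = 61.0737
d((-23, -22), (25, 0)) = 52.8015
d((-23, -22), (8, 3)) = 39.8246
d((-23, -22), (-18, 2)) = 24.5153
d((-23, -22), (1, -7)) = 28.3019
d((-23, -22), (-12, -30)) = 13.6015
d((16, 25), (25, 0)) = 26.5707
d((16, 25), (8, 3)) = 23.4094
d((16, 25), (-18, 2)) = 41.0488
d((16, 25), (1, -7)) = 35.3412
d((16, 25), (-12, -30)) = 61.7171
d((25, 0), (8, 3)) = 17.2627
d((25, 0), (-18, 2)) = 43.0465
d((25, 0), (1, -7)) = 25.0
d((25, 0), (-12, -30)) = 47.634
d((8, 3), (-18, 2)) = 26.0192
d((8, 3), (1, -7)) = 12.2066 <-- minimum
d((8, 3), (-12, -30)) = 38.5876
d((-18, 2), (1, -7)) = 21.0238
d((-18, 2), (-12, -30)) = 32.5576
d((1, -7), (-12, -30)) = 26.4197

Closest pair: (8, 3) and (1, -7) with distance 12.2066

The closest pair is (8, 3) and (1, -7) with Euclidean distance 12.2066. For 7 points, brute-force pairwise comparison is shown above. For large n, the divide-and-conquer algorithm (sort by x, recurse on halves, check the dividing strip) achieves O(n log n).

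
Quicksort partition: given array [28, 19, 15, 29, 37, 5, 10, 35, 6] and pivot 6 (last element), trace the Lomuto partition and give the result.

Lomuto partition with pivot = 6:

Initial array: [28, 19, 15, 29, 37, 5, 10, 35, 6]

arr[0]=28 > 6: no swap
arr[1]=19 > 6: no swap
arr[2]=15 > 6: no swap
arr[3]=29 > 6: no swap
arr[4]=37 > 6: no swap
arr[5]=5 <= 6: swap with position 0, array becomes [5, 19, 15, 29, 37, 28, 10, 35, 6]
arr[6]=10 > 6: no swap
arr[7]=35 > 6: no swap

Place pivot at position 1: [5, 6, 15, 29, 37, 28, 10, 35, 19]
Pivot position: 1

After partitioning with pivot 6, the array becomes [5, 6, 15, 29, 37, 28, 10, 35, 19]. The pivot is placed at index 1. All elements to the left of the pivot are <= 6, and all elements to the right are > 6.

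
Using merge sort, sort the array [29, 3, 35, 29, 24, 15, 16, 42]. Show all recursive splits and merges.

Merge sort trace:

Split: [29, 3, 35, 29, 24, 15, 16, 42] -> [29, 3, 35, 29] and [24, 15, 16, 42]
  Split: [29, 3, 35, 29] -> [29, 3] and [35, 29]
    Split: [29, 3] -> [29] and [3]
    Merge: [29] + [3] -> [3, 29]
    Split: [35, 29] -> [35] and [29]
    Merge: [35] + [29] -> [29, 35]
  Merge: [3, 29] + [29, 35] -> [3, 29, 29, 35]
  Split: [24, 15, 16, 42] -> [24, 15] and [16, 42]
    Split: [24, 15] -> [24] and [15]
    Merge: [24] + [15] -> [15, 24]
    Split: [16, 42] -> [16] and [42]
    Merge: [16] + [42] -> [16, 42]
  Merge: [15, 24] + [16, 42] -> [15, 16, 24, 42]
Merge: [3, 29, 29, 35] + [15, 16, 24, 42] -> [3, 15, 16, 24, 29, 29, 35, 42]

Final sorted array: [3, 15, 16, 24, 29, 29, 35, 42]

The merge sort proceeds by recursively splitting the array and merging sorted halves.
After all merges, the sorted array is [3, 15, 16, 24, 29, 29, 35, 42].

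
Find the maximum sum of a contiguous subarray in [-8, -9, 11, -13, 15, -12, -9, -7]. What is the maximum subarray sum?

Using Kadane's algorithm on [-8, -9, 11, -13, 15, -12, -9, -7]:

Scanning through the array:
Position 1 (value -9): max_ending_here = -9, max_so_far = -8
Position 2 (value 11): max_ending_here = 11, max_so_far = 11
Position 3 (value -13): max_ending_here = -2, max_so_far = 11
Position 4 (value 15): max_ending_here = 15, max_so_far = 15
Position 5 (value -12): max_ending_here = 3, max_so_far = 15
Position 6 (value -9): max_ending_here = -6, max_so_far = 15
Position 7 (value -7): max_ending_here = -7, max_so_far = 15

Maximum subarray: [15]
Maximum sum: 15

The maximum subarray is [15] with sum 15. This subarray runs from index 4 to index 4.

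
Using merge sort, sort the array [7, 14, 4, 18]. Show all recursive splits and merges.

Merge sort trace:

Split: [7, 14, 4, 18] -> [7, 14] and [4, 18]
  Split: [7, 14] -> [7] and [14]
  Merge: [7] + [14] -> [7, 14]
  Split: [4, 18] -> [4] and [18]
  Merge: [4] + [18] -> [4, 18]
Merge: [7, 14] + [4, 18] -> [4, 7, 14, 18]

Final sorted array: [4, 7, 14, 18]

The merge sort proceeds by recursively splitting the array and merging sorted halves.
After all merges, the sorted array is [4, 7, 14, 18].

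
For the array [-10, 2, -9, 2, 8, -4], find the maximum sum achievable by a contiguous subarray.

Using Kadane's algorithm on [-10, 2, -9, 2, 8, -4]:

Scanning through the array:
Position 1 (value 2): max_ending_here = 2, max_so_far = 2
Position 2 (value -9): max_ending_here = -7, max_so_far = 2
Position 3 (value 2): max_ending_here = 2, max_so_far = 2
Position 4 (value 8): max_ending_here = 10, max_so_far = 10
Position 5 (value -4): max_ending_here = 6, max_so_far = 10

Maximum subarray: [2, 8]
Maximum sum: 10

The maximum subarray is [2, 8] with sum 10. This subarray runs from index 3 to index 4.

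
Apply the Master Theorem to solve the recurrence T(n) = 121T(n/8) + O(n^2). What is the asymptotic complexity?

Master Theorem for T(n) = 121T(n/8) + O(n^2):

a = 121, b = 8, c = 2
log_b(a) = log_8(121) = 2.3063

Case 1: c = 2 < log_8(121) = 2.3063
T(n) = O(n^(log_8 121))

For T(n) = 121T(n/8) + O(n^2): log_8(121) = 2.3063. This is Case 1 of the Master Theorem (c < log_b(a), work dominated by leaves), giving O(n^(log_8 121)).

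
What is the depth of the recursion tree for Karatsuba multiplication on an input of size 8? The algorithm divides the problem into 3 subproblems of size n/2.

For divide and conquer with division factor 2:

Problem sizes at each level:
Level 0: 8
Level 1: 4
Level 2: 2
Level 3: 1

The root is level 0 and the size-1 base case is level 3 (the tree spans levels 0 through 3, i.e. 4 levels counting the root), so the depth is the number of divisions: log_2(8) = 3

The recursion tree depth is log_2(8) = 3. At each level, the problem size is divided by 2, so it takes 3 divisions to reduce to a base case of size 1. The algorithm makes 3 recursive calls at each level.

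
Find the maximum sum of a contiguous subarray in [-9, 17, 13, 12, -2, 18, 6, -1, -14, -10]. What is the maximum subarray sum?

Using Kadane's algorithm on [-9, 17, 13, 12, -2, 18, 6, -1, -14, -10]:

Scanning through the array:
Position 1 (value 17): max_ending_here = 17, max_so_far = 17
Position 2 (value 13): max_ending_here = 30, max_so_far = 30
Position 3 (value 12): max_ending_here = 42, max_so_far = 42
Position 4 (value -2): max_ending_here = 40, max_so_far = 42
Position 5 (value 18): max_ending_here = 58, max_so_far = 58
Position 6 (value 6): max_ending_here = 64, max_so_far = 64
Position 7 (value -1): max_ending_here = 63, max_so_far = 64
Position 8 (value -14): max_ending_here = 49, max_so_far = 64
Position 9 (value -10): max_ending_here = 39, max_so_far = 64

Maximum subarray: [17, 13, 12, -2, 18, 6]
Maximum sum: 64

The maximum subarray is [17, 13, 12, -2, 18, 6] with sum 64. This subarray runs from index 1 to index 6.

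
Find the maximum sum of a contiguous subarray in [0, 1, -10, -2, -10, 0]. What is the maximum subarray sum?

Using Kadane's algorithm on [0, 1, -10, -2, -10, 0]:

Scanning through the array:
Position 1 (value 1): max_ending_here = 1, max_so_far = 1
Position 2 (value -10): max_ending_here = -9, max_so_far = 1
Position 3 (value -2): max_ending_here = -2, max_so_far = 1
Position 4 (value -10): max_ending_here = -10, max_so_far = 1
Position 5 (value 0): max_ending_here = 0, max_so_far = 1

Maximum subarray: [0, 1]
Maximum sum: 1

The maximum subarray is [0, 1] with sum 1. This subarray runs from index 0 to index 1.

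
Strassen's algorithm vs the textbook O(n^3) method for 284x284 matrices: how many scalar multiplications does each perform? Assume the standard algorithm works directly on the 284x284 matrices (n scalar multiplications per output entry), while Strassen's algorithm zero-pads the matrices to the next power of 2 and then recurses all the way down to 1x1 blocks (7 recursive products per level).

Matrix multiplication for 284x284 matrices:

Strassen's algorithm requires power-of-2 dimensions. Pad 284x284 to 512x512 (next power of 2).

Standard algorithm: 284^3 = 22906304 multiplications
Strassen's algorithm: 7^(log2(512)) = 7^9 = 40353607 multiplications
Difference: 22906304 - 40353607 = -17447303 (Strassen uses MORE here due to padding overhead — for small or just-over-power-of-2 n, padding can outweigh the per-level savings)

Standard: 22906304 multiplications (284^3). Strassen: 40353607 multiplications (7^9, after padding to 512x512). Strassen reduces 8 recursive multiplications to 7 at each level.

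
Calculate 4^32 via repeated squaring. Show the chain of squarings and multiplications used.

Computing 4^32 by squaring (build up from 4^1; each line after the first costs one multiplication):

4^1 = 4
4^2 = (4^1)^2 = 4^2 = 16
4^4 = (4^2)^2 = 16^2 = 256
4^8 = (4^4)^2 = 256^2 = 65536
4^16 = (4^8)^2 = 65536^2 = 4294967296
4^32 = (4^16)^2 = 4294967296^2 = 18446744073709551616

Result: 18446744073709551616
Multiplications needed: 5 (5 lines after 4^1)

4^32 = 18446744073709551616. Using exponentiation by squaring, this requires 5 multiplications. The key idea: if the exponent is even, square the half-power; if odd, multiply by the base once.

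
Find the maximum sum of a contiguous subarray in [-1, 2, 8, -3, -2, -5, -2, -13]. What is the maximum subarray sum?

Using Kadane's algorithm on [-1, 2, 8, -3, -2, -5, -2, -13]:

Scanning through the array:
Position 1 (value 2): max_ending_here = 2, max_so_far = 2
Position 2 (value 8): max_ending_here = 10, max_so_far = 10
Position 3 (value -3): max_ending_here = 7, max_so_far = 10
Position 4 (value -2): max_ending_here = 5, max_so_far = 10
Position 5 (value -5): max_ending_here = 0, max_so_far = 10
Position 6 (value -2): max_ending_here = -2, max_so_far = 10
Position 7 (value -13): max_ending_here = -13, max_so_far = 10

Maximum subarray: [2, 8]
Maximum sum: 10

The maximum subarray is [2, 8] with sum 10. This subarray runs from index 1 to index 2.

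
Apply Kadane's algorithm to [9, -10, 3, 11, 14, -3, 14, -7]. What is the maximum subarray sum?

Using Kadane's algorithm on [9, -10, 3, 11, 14, -3, 14, -7]:

Scanning through the array:
Position 1 (value -10): max_ending_here = -1, max_so_far = 9
Position 2 (value 3): max_ending_here = 3, max_so_far = 9
Position 3 (value 11): max_ending_here = 14, max_so_far = 14
Position 4 (value 14): max_ending_here = 28, max_so_far = 28
Position 5 (value -3): max_ending_here = 25, max_so_far = 28
Position 6 (value 14): max_ending_here = 39, max_so_far = 39
Position 7 (value -7): max_ending_here = 32, max_so_far = 39

Maximum subarray: [3, 11, 14, -3, 14]
Maximum sum: 39

The maximum subarray is [3, 11, 14, -3, 14] with sum 39. This subarray runs from index 2 to index 6.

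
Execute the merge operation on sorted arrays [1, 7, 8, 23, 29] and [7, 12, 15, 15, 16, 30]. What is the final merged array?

Merging process:

Compare 1 vs 7: take 1 from left. Merged: [1]
Compare 7 vs 7: take 7 from left. Merged: [1, 7]
Compare 8 vs 7: take 7 from right. Merged: [1, 7, 7]
Compare 8 vs 12: take 8 from left. Merged: [1, 7, 7, 8]
Compare 23 vs 12: take 12 from right. Merged: [1, 7, 7, 8, 12]
Compare 23 vs 15: take 15 from right. Merged: [1, 7, 7, 8, 12, 15]
Compare 23 vs 15: take 15 from right. Merged: [1, 7, 7, 8, 12, 15, 15]
Compare 23 vs 16: take 16 from right. Merged: [1, 7, 7, 8, 12, 15, 15, 16]
Compare 23 vs 30: take 23 from left. Merged: [1, 7, 7, 8, 12, 15, 15, 16, 23]
Compare 29 vs 30: take 29 from left. Merged: [1, 7, 7, 8, 12, 15, 15, 16, 23, 29]
Append remaining from right: [30]. Merged: [1, 7, 7, 8, 12, 15, 15, 16, 23, 29, 30]

Final merged array: [1, 7, 7, 8, 12, 15, 15, 16, 23, 29, 30]
Total comparisons: 10

The merged array is [1, 7, 7, 8, 12, 15, 15, 16, 23, 29, 30], requiring 10 comparisons. The merge step runs in O(n) time where n is the total number of elements.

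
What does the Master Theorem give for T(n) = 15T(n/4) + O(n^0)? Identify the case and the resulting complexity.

Master Theorem for T(n) = 15T(n/4) + O(n^0):

a = 15, b = 4, c = 0
log_b(a) = log_4(15) = 1.9534

Case 1: c = 0 < log_4(15) = 1.9534
T(n) = O(n^(log_4 15))

For T(n) = 15T(n/4) + O(n^0): log_4(15) = 1.9534. This is Case 1 of the Master Theorem (c < log_b(a), work dominated by leaves), giving O(n^(log_4 15)).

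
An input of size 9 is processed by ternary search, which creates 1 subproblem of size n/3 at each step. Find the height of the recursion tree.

For divide and conquer with division factor 3:

Problem sizes at each level:
Level 0: 9
Level 1: 3
Level 2: 1

The root is level 0 and the size-1 base case is level 2 (the tree spans levels 0 through 2, i.e. 3 levels counting the root), so the depth is the number of divisions: log_3(9) = 2

The recursion tree depth is log_3(9) = 2. At each level, the problem size is divided by 3, so it takes 2 divisions to reduce to a base case of size 1. The algorithm makes 1 recursive call at each level.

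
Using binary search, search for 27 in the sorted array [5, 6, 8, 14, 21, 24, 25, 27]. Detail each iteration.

Binary search for 27 in [5, 6, 8, 14, 21, 24, 25, 27]:

lo=0, hi=7, mid=3, arr[mid]=14 -> 14 < 27, search right half
lo=4, hi=7, mid=5, arr[mid]=24 -> 24 < 27, search right half
lo=6, hi=7, mid=6, arr[mid]=25 -> 25 < 27, search right half
lo=7, hi=7, mid=7, arr[mid]=27 -> Found target at index 7!

Binary search finds 27 at index 7 after 4 comparisons. The search repeatedly halves the search space by comparing with the middle element.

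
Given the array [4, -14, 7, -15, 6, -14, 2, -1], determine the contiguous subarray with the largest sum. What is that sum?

Using Kadane's algorithm on [4, -14, 7, -15, 6, -14, 2, -1]:

Scanning through the array:
Position 1 (value -14): max_ending_here = -10, max_so_far = 4
Position 2 (value 7): max_ending_here = 7, max_so_far = 7
Position 3 (value -15): max_ending_here = -8, max_so_far = 7
Position 4 (value 6): max_ending_here = 6, max_so_far = 7
Position 5 (value -14): max_ending_here = -8, max_so_far = 7
Position 6 (value 2): max_ending_here = 2, max_so_far = 7
Position 7 (value -1): max_ending_here = 1, max_so_far = 7

Maximum subarray: [7]
Maximum sum: 7

The maximum subarray is [7] with sum 7. This subarray runs from index 2 to index 2.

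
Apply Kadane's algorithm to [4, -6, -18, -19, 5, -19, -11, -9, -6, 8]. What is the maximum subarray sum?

Using Kadane's algorithm on [4, -6, -18, -19, 5, -19, -11, -9, -6, 8]:

Scanning through the array:
Position 1 (value -6): max_ending_here = -2, max_so_far = 4
Position 2 (value -18): max_ending_here = -18, max_so_far = 4
Position 3 (value -19): max_ending_here = -19, max_so_far = 4
Position 4 (value 5): max_ending_here = 5, max_so_far = 5
Position 5 (value -19): max_ending_here = -14, max_so_far = 5
Position 6 (value -11): max_ending_here = -11, max_so_far = 5
Position 7 (value -9): max_ending_here = -9, max_so_far = 5
Position 8 (value -6): max_ending_here = -6, max_so_far = 5
Position 9 (value 8): max_ending_here = 8, max_so_far = 8

Maximum subarray: [8]
Maximum sum: 8

The maximum subarray is [8] with sum 8. This subarray runs from index 9 to index 9.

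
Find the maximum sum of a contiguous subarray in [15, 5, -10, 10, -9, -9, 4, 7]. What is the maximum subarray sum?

Using Kadane's algorithm on [15, 5, -10, 10, -9, -9, 4, 7]:

Scanning through the array:
Position 1 (value 5): max_ending_here = 20, max_so_far = 20
Position 2 (value -10): max_ending_here = 10, max_so_far = 20
Position 3 (value 10): max_ending_here = 20, max_so_far = 20
Position 4 (value -9): max_ending_here = 11, max_so_far = 20
Position 5 (value -9): max_ending_here = 2, max_so_far = 20
Position 6 (value 4): max_ending_here = 6, max_so_far = 20
Position 7 (value 7): max_ending_here = 13, max_so_far = 20

Maximum subarray: [15, 5]
Maximum sum: 20

The maximum subarray is [15, 5] with sum 20. This subarray runs from index 0 to index 1.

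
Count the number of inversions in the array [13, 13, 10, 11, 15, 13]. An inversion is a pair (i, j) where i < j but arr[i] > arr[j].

Finding inversions in [13, 13, 10, 11, 15, 13]:

(0, 2): arr[0]=13 > arr[2]=10
(0, 3): arr[0]=13 > arr[3]=11
(1, 2): arr[1]=13 > arr[2]=10
(1, 3): arr[1]=13 > arr[3]=11
(4, 5): arr[4]=15 > arr[5]=13

Total inversions: 5

The array has 5 inversion(s): (0,2), (0,3), (1,2), (1,3), (4,5). Each pair (i,j) satisfies i < j and arr[i] > arr[j].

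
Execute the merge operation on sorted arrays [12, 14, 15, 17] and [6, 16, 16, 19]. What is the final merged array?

Merging process:

Compare 12 vs 6: take 6 from right. Merged: [6]
Compare 12 vs 16: take 12 from left. Merged: [6, 12]
Compare 14 vs 16: take 14 from left. Merged: [6, 12, 14]
Compare 15 vs 16: take 15 from left. Merged: [6, 12, 14, 15]
Compare 17 vs 16: take 16 from right. Merged: [6, 12, 14, 15, 16]
Compare 17 vs 16: take 16 from right. Merged: [6, 12, 14, 15, 16, 16]
Compare 17 vs 19: take 17 from left. Merged: [6, 12, 14, 15, 16, 16, 17]
Append remaining from right: [19]. Merged: [6, 12, 14, 15, 16, 16, 17, 19]

Final merged array: [6, 12, 14, 15, 16, 16, 17, 19]
Total comparisons: 7

The merged array is [6, 12, 14, 15, 16, 16, 17, 19], requiring 7 comparisons. The merge step runs in O(n) time where n is the total number of elements.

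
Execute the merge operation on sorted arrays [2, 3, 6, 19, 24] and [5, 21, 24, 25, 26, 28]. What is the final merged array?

Merging process:

Compare 2 vs 5: take 2 from left. Merged: [2]
Compare 3 vs 5: take 3 from left. Merged: [2, 3]
Compare 6 vs 5: take 5 from right. Merged: [2, 3, 5]
Compare 6 vs 21: take 6 from left. Merged: [2, 3, 5, 6]
Compare 19 vs 21: take 19 from left. Merged: [2, 3, 5, 6, 19]
Compare 24 vs 21: take 21 from right. Merged: [2, 3, 5, 6, 19, 21]
Compare 24 vs 24: take 24 from left. Merged: [2, 3, 5, 6, 19, 21, 24]
Append remaining from right: [24, 25, 26, 28]. Merged: [2, 3, 5, 6, 19, 21, 24, 24, 25, 26, 28]

Final merged array: [2, 3, 5, 6, 19, 21, 24, 24, 25, 26, 28]
Total comparisons: 7

The merged array is [2, 3, 5, 6, 19, 21, 24, 24, 25, 26, 28], requiring 7 comparisons. The merge step runs in O(n) time where n is the total number of elements.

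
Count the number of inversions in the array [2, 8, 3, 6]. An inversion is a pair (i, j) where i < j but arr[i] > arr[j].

Finding inversions in [2, 8, 3, 6]:

(1, 2): arr[1]=8 > arr[2]=3
(1, 3): arr[1]=8 > arr[3]=6

Total inversions: 2

The array has 2 inversion(s): (1,2), (1,3). Each pair (i,j) satisfies i < j and arr[i] > arr[j].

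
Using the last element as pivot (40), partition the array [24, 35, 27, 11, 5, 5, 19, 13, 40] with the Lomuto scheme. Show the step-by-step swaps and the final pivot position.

Lomuto partition with pivot = 40:

Initial array: [24, 35, 27, 11, 5, 5, 19, 13, 40]

arr[0]=24 <= 40: swap with position 0, array becomes [24, 35, 27, 11, 5, 5, 19, 13, 40]
arr[1]=35 <= 40: swap with position 1, array becomes [24, 35, 27, 11, 5, 5, 19, 13, 40]
arr[2]=27 <= 40: swap with position 2, array becomes [24, 35, 27, 11, 5, 5, 19, 13, 40]
arr[3]=11 <= 40: swap with position 3, array becomes [24, 35, 27, 11, 5, 5, 19, 13, 40]
arr[4]=5 <= 40: swap with position 4, array becomes [24, 35, 27, 11, 5, 5, 19, 13, 40]
arr[5]=5 <= 40: swap with position 5, array becomes [24, 35, 27, 11, 5, 5, 19, 13, 40]
arr[6]=19 <= 40: swap with position 6, array becomes [24, 35, 27, 11, 5, 5, 19, 13, 40]
arr[7]=13 <= 40: swap with position 7, array becomes [24, 35, 27, 11, 5, 5, 19, 13, 40]

Place pivot at position 8: [24, 35, 27, 11, 5, 5, 19, 13, 40]
Pivot position: 8

After partitioning with pivot 40, the array becomes [24, 35, 27, 11, 5, 5, 19, 13, 40]. The pivot is placed at index 8. All elements to the left of the pivot are <= 40, and all elements to the right are > 40.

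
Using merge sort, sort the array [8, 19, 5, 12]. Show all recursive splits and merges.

Merge sort trace:

Split: [8, 19, 5, 12] -> [8, 19] and [5, 12]
  Split: [8, 19] -> [8] and [19]
  Merge: [8] + [19] -> [8, 19]
  Split: [5, 12] -> [5] and [12]
  Merge: [5] + [12] -> [5, 12]
Merge: [8, 19] + [5, 12] -> [5, 8, 12, 19]

Final sorted array: [5, 8, 12, 19]

The merge sort proceeds by recursively splitting the array and merging sorted halves.
After all merges, the sorted array is [5, 8, 12, 19].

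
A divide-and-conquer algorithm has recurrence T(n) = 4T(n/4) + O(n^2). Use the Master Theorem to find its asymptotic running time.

Master Theorem for T(n) = 4T(n/4) + O(n^2):

a = 4, b = 4, c = 2
log_b(a) = log_4(4) = 1.0000

Case 3: c = 2 > log_4(4) = 1.0000
T(n) = O(n^2) = O(n^2)

For T(n) = 4T(n/4) + O(n^2): log_4(4) = 1.0000. This is Case 3 of the Master Theorem (c > log_b(a), work dominated by root), giving O(n^2).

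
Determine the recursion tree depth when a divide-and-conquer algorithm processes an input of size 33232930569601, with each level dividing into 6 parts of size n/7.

For divide and conquer with division factor 7:

Problem sizes at each level:
Level 0: 33232930569601
Level 1: 4747561509943
Level 2: 678223072849
Level 3: 96889010407
Level 4: 13841287201
Level 5: 1977326743
Level 6: 282475249
Level 7: 40353607
Level 8: 5764801
Level 9: 823543
Level 10: 117649
Level 11: 16807
Level 12: 2401
Level 13: 343
Level 14: 49
Level 15: 7
Level 16: 1

The root is level 0 and the size-1 base case is level 16 (the tree spans levels 0 through 16, i.e. 17 levels counting the root), so the depth is the number of divisions: log_7(33232930569601) = 16

The recursion tree depth is log_7(33232930569601) = 16. At each level, the problem size is divided by 7, so it takes 16 divisions to reduce to a base case of size 1. The algorithm makes 6 recursive calls at each level.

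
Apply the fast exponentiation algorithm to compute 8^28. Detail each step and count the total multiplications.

Computing 8^28 by squaring (build up from 8^1; each line after the first costs one multiplication):

8^1 = 8
8^2 = (8^1)^2 = 8^2 = 64
8^3 = 8 * 8^2 = 8 * 64 = 512
8^6 = (8^3)^2 = 512^2 = 262144
8^7 = 8 * 8^6 = 8 * 262144 = 2097152
8^14 = (8^7)^2 = 2097152^2 = 4398046511104
8^28 = (8^14)^2 = 4398046511104^2 = 19342813113834066795298816

Result: 19342813113834066795298816
Multiplications needed: 6 (6 lines after 8^1)

8^28 = 19342813113834066795298816. Using exponentiation by squaring, this requires 6 multiplications. The key idea: if the exponent is even, square the half-power; if odd, multiply by the base once.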